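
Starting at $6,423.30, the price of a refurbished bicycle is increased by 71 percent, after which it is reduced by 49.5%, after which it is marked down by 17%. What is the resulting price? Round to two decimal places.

$4,603.88

Each change multiplies by a factor: 1.71 × 0.505 × 0.83 = 0.7167465.
$6,423.30 × 0.7167465 = $4603.87779345 ≈ $4,603.88.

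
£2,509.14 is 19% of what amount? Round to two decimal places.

£13,206.00

£2,509.14 ÷ 0.19 = £13,206.00.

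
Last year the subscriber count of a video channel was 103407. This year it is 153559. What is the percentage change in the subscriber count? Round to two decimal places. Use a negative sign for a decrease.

Change: 153559 − 103407 = 50152.
Relative to the original: 50152 ÷ 103407 ≈ 48.50%.

48.50%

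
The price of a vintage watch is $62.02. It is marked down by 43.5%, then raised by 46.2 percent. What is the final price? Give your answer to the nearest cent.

$51.23

Each change multiplies by a factor: 0.565 × 1.462 = 0.82603.
$62.02 × 0.82603 = $51.2303806 ≈ $51.23.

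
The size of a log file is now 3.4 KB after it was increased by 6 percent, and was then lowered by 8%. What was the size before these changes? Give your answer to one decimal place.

3.5 KB

The overall multiplier applied was 1.06 × 0.92 = 0.9752.
So the original size was 3.4 ÷ 0.9752 ≈ 3.5 KB.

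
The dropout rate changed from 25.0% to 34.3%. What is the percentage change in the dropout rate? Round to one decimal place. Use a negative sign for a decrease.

37.2%

The change is 34.3 − 25.0 = 9.3 percentage points.
Relative to the original 25.0%, that is 9.3 ÷ 25.0 = 37.2%.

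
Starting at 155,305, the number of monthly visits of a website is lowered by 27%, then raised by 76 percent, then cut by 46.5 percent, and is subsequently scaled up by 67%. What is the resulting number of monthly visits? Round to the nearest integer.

Each change multiplies by a factor: 0.73 × 1.76 × 0.535 × 1.67 = 1.14790456.
155,305 × 1.14790456 = 178275.3176908 ≈ 178,275.

178,275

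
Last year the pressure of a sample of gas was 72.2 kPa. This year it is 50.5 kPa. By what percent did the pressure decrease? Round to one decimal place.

30.1%

Change: 50.5 − 72.2 = -21.7.
Relative to the original: -21.7 ÷ 72.2 ≈ -30.1%.
So the pressure decreased by 30.1%.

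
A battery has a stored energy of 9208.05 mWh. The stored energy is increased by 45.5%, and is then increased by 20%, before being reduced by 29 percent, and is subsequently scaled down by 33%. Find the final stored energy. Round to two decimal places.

7647.95 mWh

45.5% increase: 9208.05 × 1.455 = 13397.71275.
Apply the 20% increase: 13397.71275 × 1.2 = 16077.2553.
Apply the 29% decrease: 16077.2553 × 0.71 = 11414.851263.
33% decrease: 11414.851263 × 0.67 = 7647.95034621 ≈ 7647.95.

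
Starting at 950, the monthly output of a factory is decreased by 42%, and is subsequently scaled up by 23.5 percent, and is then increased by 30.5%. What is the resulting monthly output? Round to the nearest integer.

Each change multiplies by a factor: 0.58 × 1.235 × 1.305 = 0.9347715.
950 × 0.9347715 = 888.032925 ≈ 888.

888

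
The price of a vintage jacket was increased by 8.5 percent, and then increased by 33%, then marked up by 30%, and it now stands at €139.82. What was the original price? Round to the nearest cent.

€74.53

The overall multiplier applied was 1.085 × 1.33 × 1.3 = 1.875965.
So the original price was €139.82 ÷ 1.875965 ≈ €74.53.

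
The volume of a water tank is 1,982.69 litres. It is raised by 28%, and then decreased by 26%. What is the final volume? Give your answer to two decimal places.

1,878.00 litres

28% increase: 1,982.69 × 1.28 = 2537.8432.
Apply the 26% decrease: 2537.8432 × 0.74 = 1878.003968 ≈ 1,878.00.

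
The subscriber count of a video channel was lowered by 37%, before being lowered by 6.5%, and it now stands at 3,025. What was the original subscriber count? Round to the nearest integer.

Undoing the 6.5% decrease: 3,025 ÷ 0.935 ≈ 3235.294118.
Undoing the 37% decrease: 3235.294118 ÷ 0.63 ≈ 5,135.

5,135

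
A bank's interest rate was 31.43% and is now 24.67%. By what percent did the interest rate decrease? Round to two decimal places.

21.51%

The change is 24.67 − 31.43 = -6.76 percentage points.
Relative to the original 31.43%, that is -6.76 ÷ 31.43 ≈ -21.51%.
So the interest rate fell by 21.51%.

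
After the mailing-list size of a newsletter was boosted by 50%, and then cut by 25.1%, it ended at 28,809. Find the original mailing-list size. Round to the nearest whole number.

25,642

Undoing the 25.1% decrease: 28,809 ÷ 0.749 ≈ 38463.284379.
Undoing the 50% increase: 38463.284379 ÷ 1.5 ≈ 25,642.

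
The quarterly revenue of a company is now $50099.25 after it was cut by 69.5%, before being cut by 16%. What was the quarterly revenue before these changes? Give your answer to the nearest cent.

The overall multiplier applied was 0.305 × 0.84 = 0.2562.
So the original quarterly revenue was $50099.25 ÷ 0.2562 ≈ $195547.42.

$195547.42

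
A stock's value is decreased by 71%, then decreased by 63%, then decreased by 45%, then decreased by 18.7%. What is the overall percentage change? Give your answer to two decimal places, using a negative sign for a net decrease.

The combined multiplier is 0.29 × 0.37 × 0.55 × 0.813 = 0.047979195.
That corresponds to a decrease of 95.20%.

-95.20%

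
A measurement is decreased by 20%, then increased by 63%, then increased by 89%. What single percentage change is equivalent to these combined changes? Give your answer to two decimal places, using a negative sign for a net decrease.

146.46%

A 20% decrease multiplies by 0.8.
Then a 63% increase: 0.8 × 1.63 = 1.304.
Then an 89% increase: 1.304 × 1.89 = 2.46456.
Overall factor 2.46456, i.e. 146.46%.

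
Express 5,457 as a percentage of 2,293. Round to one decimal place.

238.0%

5,457 ÷ 2,293 ≈ 238.0%.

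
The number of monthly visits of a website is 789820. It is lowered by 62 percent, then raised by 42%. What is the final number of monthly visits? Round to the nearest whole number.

Each change multiplies by a factor: 0.38 × 1.42 = 0.5396.
789820 × 0.5396 = 426186.872 ≈ 426187.

426187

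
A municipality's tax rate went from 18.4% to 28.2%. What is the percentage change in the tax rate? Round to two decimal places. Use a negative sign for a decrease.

53.26%

The change is 28.2 − 18.4 = 9.8 percentage points.
Relative to the original 18.4%, that is 9.8 ÷ 18.4 ≈ 53.26%.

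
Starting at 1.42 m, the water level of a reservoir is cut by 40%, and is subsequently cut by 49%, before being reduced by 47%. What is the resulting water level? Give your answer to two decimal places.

0.23 m

Each change multiplies by a factor: 0.6 × 0.51 × 0.53 = 0.16218.
1.42 × 0.16218 = 0.2302956 ≈ 0.23.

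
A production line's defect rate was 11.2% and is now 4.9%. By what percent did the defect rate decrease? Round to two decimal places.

56.25%

The change is 4.9 − 11.2 = -6.3 percentage points.
Relative to the original 11.2%, that is -6.3 ÷ 11.2 = -56.25%.
So the defect rate fell by 56.25%.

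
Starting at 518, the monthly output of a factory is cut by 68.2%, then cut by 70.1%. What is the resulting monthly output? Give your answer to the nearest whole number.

49

Each change multiplies by a factor: 0.318 × 0.299 = 0.095082.
518 × 0.095082 = 49.252476 ≈ 49.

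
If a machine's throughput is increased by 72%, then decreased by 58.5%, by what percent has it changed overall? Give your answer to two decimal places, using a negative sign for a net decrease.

The combined multiplier is 1.72 × 0.415 = 0.7138.
That corresponds to a decrease of 28.62%.

-28.62%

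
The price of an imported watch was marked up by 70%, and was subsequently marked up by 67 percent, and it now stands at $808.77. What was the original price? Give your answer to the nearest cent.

$284.88

Undoing the 67% increase: $808.77 ÷ 1.67 ≈ $484.293413.
Undoing the 70% increase: $484.293413 ÷ 1.7 ≈ $284.88.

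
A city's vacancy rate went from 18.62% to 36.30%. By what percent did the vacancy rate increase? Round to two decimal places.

94.95%

The change is 36.30 − 18.62 = 17.68 percentage points.
Relative to the original 18.62%, that is 17.68 ÷ 18.62 ≈ 94.95%.
So the vacancy rate rose by 94.95%.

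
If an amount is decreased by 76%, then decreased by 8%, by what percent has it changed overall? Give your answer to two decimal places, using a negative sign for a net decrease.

The combined multiplier is 0.24 × 0.92 = 0.2208.
That corresponds to a decrease of 77.92%.

-77.92%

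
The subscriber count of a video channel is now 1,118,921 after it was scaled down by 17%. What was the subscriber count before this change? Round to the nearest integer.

1,348,098

The overall multiplier applied was 0.83.
So the original subscriber count was 1,118,921 ÷ 0.83 ≈ 1,348,098.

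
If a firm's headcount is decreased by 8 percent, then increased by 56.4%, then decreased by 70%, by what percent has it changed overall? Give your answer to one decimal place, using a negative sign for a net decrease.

An 8% decrease multiplies by 0.92.
Then a 56.4% increase: 0.92 × 1.564 = 1.43888.
Then a 70% decrease: 1.43888 × 0.3 = 0.431664.
Overall factor 0.431664, i.e. -56.8%.

-56.8%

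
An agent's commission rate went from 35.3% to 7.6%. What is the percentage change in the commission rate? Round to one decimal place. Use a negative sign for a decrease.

-78.5%

The change is 7.6 − 35.3 = -27.7 percentage points.
Relative to the original 35.3%, that is -27.7 ÷ 35.3 ≈ -78.5%.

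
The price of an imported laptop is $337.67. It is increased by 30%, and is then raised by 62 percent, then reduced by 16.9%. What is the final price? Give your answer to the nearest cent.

$590.95

Each change multiplies by a factor: 1.3 × 1.62 × 0.831 = 1.750086.
$337.67 × 1.750086 = $590.95153962 ≈ $590.95.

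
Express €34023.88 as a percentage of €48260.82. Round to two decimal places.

€34023.88 ÷ €48260.82 ≈ 70.50%.

70.50%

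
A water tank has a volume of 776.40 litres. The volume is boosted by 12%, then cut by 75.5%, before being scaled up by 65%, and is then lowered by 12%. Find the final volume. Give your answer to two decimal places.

Each change multiplies by a factor: 1.12 × 0.245 × 1.65 × 0.88 = 0.3984288.
776.40 × 0.3984288 = 309.34012032 ≈ 309.34.

309.34 litres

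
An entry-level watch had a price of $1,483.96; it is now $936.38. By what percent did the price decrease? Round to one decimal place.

Change: $936.38 − $1,483.96 = -$547.58.
Relative to the original: -$547.58 ÷ $1,483.96 ≈ -36.9%.
So the price decreased by 36.9%.

36.9%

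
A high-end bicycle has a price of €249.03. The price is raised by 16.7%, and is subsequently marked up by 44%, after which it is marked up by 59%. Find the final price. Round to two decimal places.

€665.40

Each change multiplies by a factor: 1.167 × 1.44 × 1.59 = 2.6719632.
€249.03 × 2.6719632 = €665.398995696 ≈ €665.40.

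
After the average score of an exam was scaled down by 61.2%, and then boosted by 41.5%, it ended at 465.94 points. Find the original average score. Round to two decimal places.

848.68 points

The overall multiplier applied was 0.388 × 1.415 = 0.54902.
So the original average score was 465.94 ÷ 0.54902 ≈ 848.68 points.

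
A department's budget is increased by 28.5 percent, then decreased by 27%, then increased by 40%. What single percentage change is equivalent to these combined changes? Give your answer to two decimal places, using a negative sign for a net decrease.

31.33%

A 28.5% increase multiplies by 1.285.
Then a 27% decrease: 1.285 × 0.73 = 0.93805.
Then a 40% increase: 0.93805 × 1.4 = 1.31327.
Overall factor 1.31327, i.e. 31.33%.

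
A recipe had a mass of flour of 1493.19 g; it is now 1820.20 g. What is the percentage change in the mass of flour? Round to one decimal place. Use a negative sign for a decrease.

Change: 1820.20 − 1493.19 = 327.01.
Relative to the original: 327.01 ÷ 1493.19 ≈ 21.9%.

21.9%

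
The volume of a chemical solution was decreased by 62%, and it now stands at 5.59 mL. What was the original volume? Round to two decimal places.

The overall multiplier applied was 0.38.
So the original volume was 5.59 ÷ 0.38 ≈ 14.71 mL.

14.71 mL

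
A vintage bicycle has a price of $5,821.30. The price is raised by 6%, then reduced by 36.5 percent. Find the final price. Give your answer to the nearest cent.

Apply the 6% increase: $5,821.30 × 1.06 = $6170.578.
After the 36.5% decrease: $6170.578 × 0.635 = $3918.31703 ≈ $3,918.32.

$3,918.32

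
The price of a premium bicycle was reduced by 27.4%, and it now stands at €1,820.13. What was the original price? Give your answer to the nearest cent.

€2,507.07

The overall multiplier applied was 0.726.
So the original price was €1,820.13 ÷ 0.726 ≈ €2,507.07.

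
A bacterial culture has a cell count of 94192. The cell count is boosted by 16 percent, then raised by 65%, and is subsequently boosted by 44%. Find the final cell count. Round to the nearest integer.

16% increase: 94192 × 1.16 = 109262.72.
Apply the 65% increase: 109262.72 × 1.65 = 180283.488.
After the 44% increase: 180283.488 × 1.44 = 259608.22272 ≈ 259608.

259608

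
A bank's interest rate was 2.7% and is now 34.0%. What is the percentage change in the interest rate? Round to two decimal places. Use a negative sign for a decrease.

1159.26%

The change is 34.0 − 2.7 = 31.3 percentage points.
Relative to the original 2.7%, that is 31.3 ÷ 2.7 ≈ 1159.26%.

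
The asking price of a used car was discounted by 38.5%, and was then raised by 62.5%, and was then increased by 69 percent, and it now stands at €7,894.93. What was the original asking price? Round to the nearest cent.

€4,674.48

Undoing the 69% increase: €7,894.93 ÷ 1.69 ≈ €4671.556213.
Undoing the 62.5% increase: €4671.556213 ÷ 1.625 ≈ €2874.803823.
Undoing the 38.5% decrease: €2874.803823 ÷ 0.615 ≈ €4,674.48.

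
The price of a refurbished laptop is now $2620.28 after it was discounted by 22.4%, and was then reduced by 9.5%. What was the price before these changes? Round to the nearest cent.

The overall multiplier applied was 0.776 × 0.905 = 0.70228.
So the original price was $2620.28 ÷ 0.70228 ≈ $3731.10.

$3731.10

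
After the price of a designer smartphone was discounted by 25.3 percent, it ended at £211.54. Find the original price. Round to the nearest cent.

The overall multiplier applied was 0.747.
So the original price was £211.54 ÷ 0.747 ≈ £283.19.

£283.19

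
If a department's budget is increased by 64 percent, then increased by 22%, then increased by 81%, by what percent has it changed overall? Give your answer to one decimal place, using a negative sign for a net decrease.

262.1%

The combined multiplier is 1.64 × 1.22 × 1.81 = 3.621448.
That corresponds to an increase of 262.1%.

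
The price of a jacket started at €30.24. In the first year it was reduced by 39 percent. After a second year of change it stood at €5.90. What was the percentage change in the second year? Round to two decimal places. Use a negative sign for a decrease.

-68.02%

After the first year: €30.24 × 0.61 = €18.4464.
Second-year multiplier: €5.90 ÷ €18.4464 ≈ 0.319846.
That is a change of -68.02%.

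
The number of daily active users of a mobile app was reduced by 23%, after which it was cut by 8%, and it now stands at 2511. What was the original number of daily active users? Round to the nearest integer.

Undoing the 8% decrease: 2511 ÷ 0.92 ≈ 2729.347826.
Undoing the 23% decrease: 2729.347826 ÷ 0.77 ≈ 3545.

3545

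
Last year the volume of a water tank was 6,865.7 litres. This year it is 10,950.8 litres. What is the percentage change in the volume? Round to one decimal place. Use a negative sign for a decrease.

Change: 10,950.8 − 6,865.7 = 4,085.1.
Relative to the original: 4,085.1 ÷ 6,865.7 ≈ 59.5%.

59.5%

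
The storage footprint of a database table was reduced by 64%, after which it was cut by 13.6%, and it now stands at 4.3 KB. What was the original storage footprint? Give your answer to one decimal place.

13.8 KB

The overall multiplier applied was 0.36 × 0.864 = 0.31104.
So the original storage footprint was 4.3 ÷ 0.31104 ≈ 13.8 KB.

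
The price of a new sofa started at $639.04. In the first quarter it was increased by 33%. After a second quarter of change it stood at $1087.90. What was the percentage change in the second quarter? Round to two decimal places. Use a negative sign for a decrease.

28.00%

After the first quarter: $639.04 × 1.33 = $849.9232.
Second-quarter multiplier: $1087.90 ÷ $849.9232 ≈ 1.279998.
That is a change of 28.00%.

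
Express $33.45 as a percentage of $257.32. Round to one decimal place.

$33.45 ÷ $257.32 ≈ 13.0%.

13.0%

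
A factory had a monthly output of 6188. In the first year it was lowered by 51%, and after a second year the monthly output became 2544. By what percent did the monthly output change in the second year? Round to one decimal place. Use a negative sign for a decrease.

-16.1%

After the first year: 6188 × 0.49 = 3032.12.
Second-year multiplier: 2544 ÷ 3032.12 ≈ 0.83902.
That is a change of -16.1%.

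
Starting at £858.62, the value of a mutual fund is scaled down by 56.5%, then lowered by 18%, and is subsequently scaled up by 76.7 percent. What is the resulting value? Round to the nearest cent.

Apply the 56.5% decrease: £858.62 × 0.435 = £373.4997.
After the 18% decrease: £373.4997 × 0.82 = £306.269754.
After the 76.7% increase: £306.269754 × 1.767 = £541.178655318 ≈ £541.18.

£541.18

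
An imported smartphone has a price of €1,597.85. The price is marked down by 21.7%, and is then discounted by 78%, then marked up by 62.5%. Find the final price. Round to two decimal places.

Each change multiplies by a factor: 0.783 × 0.22 × 1.625 = 0.2799225.
€1,597.85 × 0.2799225 = €447.274166625 ≈ €447.27.

€447.27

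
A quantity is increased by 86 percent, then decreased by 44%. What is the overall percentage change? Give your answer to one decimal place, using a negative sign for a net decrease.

An 86% increase multiplies by 1.86.
Then a 44% decrease: 1.86 × 0.56 = 1.0416.
Overall factor 1.0416, i.e. 4.2%.

4.2%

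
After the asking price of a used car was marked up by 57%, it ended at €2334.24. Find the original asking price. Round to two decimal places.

The overall multiplier applied was 1.57.
So the original asking price was €2334.24 ÷ 1.57 ≈ €1486.78.

€1486.78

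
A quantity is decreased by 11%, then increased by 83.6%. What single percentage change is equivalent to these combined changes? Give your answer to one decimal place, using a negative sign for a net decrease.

63.4%

The combined multiplier is 0.89 × 1.836 = 1.63404.
That corresponds to an increase of 63.4%.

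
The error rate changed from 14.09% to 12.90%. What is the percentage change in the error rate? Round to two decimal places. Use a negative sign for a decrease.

The change is 12.90 − 14.09 = -1.19 percentage points.
Relative to the original 14.09%, that is -1.19 ÷ 14.09 ≈ -8.45%.

-8.45%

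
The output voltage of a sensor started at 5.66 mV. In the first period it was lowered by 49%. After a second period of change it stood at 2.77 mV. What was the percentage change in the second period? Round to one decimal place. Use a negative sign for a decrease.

After the first period: 5.66 × 0.51 = 2.8866.
Second-period multiplier: 2.77 ÷ 2.8866 ≈ 0.95961.
That is a change of -4.0%.

-4.0%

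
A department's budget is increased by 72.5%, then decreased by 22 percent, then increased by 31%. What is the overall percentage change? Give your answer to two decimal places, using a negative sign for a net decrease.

A 72.5% increase multiplies by 1.725.
Then a 22% decrease: 1.725 × 0.78 = 1.3455.
Then a 31% increase: 1.3455 × 1.31 = 1.762605.
Overall factor 1.762605, i.e. 76.26%.

76.26%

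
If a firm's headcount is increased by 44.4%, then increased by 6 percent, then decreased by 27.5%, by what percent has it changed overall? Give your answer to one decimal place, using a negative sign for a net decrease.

11.0%

A 44.4% increase multiplies by 1.444.
Then a 6% increase: 1.444 × 1.06 = 1.53064.
Then a 27.5% decrease: 1.53064 × 0.725 = 1.109714.
Overall factor 1.109714, i.e. 11.0%.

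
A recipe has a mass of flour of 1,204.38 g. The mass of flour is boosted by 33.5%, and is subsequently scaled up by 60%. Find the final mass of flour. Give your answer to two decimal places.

2,572.56 g

Each change multiplies by a factor: 1.335 × 1.6 = 2.136.
1,204.38 × 2.136 = 2572.55568 ≈ 2,572.56.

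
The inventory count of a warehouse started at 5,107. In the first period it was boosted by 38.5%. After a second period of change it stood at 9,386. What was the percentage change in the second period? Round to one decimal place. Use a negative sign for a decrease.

After the first period: 5,107 × 1.385 = 7073.195.
Second-period multiplier: 9,386 ÷ 7073.195 ≈ 1.32698.
That is a change of 32.7%.

32.7%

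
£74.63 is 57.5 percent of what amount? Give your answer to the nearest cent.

£74.63 ÷ 0.575 ≈ £129.79.

£129.79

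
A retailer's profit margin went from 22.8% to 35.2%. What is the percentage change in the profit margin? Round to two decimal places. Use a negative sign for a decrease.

54.39%

The change is 35.2 − 22.8 = 12.4 percentage points.
Relative to the original 22.8%, that is 12.4 ÷ 22.8 ≈ 54.39%.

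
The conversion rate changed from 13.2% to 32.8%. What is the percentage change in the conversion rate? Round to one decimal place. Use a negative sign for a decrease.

148.5%

The change is 32.8 − 13.2 = 19.6 percentage points.
Relative to the original 13.2%, that is 19.6 ÷ 13.2 ≈ 148.5%.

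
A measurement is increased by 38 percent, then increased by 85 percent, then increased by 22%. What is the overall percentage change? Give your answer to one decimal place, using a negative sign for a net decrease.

A 38% increase multiplies by 1.38.
Then an 85% increase: 1.38 × 1.85 = 2.553.
Then a 22% increase: 2.553 × 1.22 = 3.11466.
Overall factor 3.11466, i.e. 211.5%.

211.5%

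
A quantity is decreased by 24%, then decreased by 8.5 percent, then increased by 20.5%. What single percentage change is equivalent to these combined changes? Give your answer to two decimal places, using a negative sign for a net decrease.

-16.20%

A 24% decrease multiplies by 0.76.
Then an 8.5% decrease: 0.76 × 0.915 = 0.6954.
Then a 20.5% increase: 0.6954 × 1.205 = 0.837957.
Overall factor 0.837957, i.e. -16.20%.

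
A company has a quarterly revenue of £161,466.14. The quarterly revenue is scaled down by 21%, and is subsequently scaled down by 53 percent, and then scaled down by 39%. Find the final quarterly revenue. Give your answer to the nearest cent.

Apply the 21% decrease: £161,466.14 × 0.79 = £127558.2506.
After the 53% decrease: £127558.2506 × 0.47 = £59952.377782.
39% decrease: £59952.377782 × 0.61 = £36570.95044702 ≈ £36,570.95.

£36,570.95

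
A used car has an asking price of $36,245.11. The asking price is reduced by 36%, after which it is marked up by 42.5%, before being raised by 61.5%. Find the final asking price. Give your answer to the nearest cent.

$53,384.70

36% decrease: $36,245.11 × 0.64 = $23196.8704.
42.5% increase: $23196.8704 × 1.425 = $33055.54032.
Apply the 61.5% increase: $33055.54032 × 1.615 = $53384.6976168 ≈ $53,384.70.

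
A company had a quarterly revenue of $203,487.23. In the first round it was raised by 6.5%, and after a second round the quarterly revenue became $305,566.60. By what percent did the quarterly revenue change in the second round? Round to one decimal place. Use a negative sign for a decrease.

After the first round: $203,487.23 × 1.065 = $216713.89995.
Second-round multiplier: $305,566.60 ÷ $216713.89995 ≈ 1.41.
That is a change of 41.0%.

41.0%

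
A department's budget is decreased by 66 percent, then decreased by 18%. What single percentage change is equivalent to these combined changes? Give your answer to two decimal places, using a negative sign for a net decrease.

A 66% decrease multiplies by 0.34.
Then an 18% decrease: 0.34 × 0.82 = 0.2788.
Overall factor 0.2788, i.e. -72.12%.

-72.12%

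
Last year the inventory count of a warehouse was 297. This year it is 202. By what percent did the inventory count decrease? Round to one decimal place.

32.0%

Change: 202 − 297 = -95.
Relative to the original: -95 ÷ 297 ≈ -32.0%.
So the inventory count decreased by 32.0%.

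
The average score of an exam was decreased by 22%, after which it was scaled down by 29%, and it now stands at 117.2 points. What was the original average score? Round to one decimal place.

The overall multiplier applied was 0.78 × 0.71 = 0.5538.
So the original average score was 117.2 ÷ 0.5538 ≈ 211.6 points.

211.6 points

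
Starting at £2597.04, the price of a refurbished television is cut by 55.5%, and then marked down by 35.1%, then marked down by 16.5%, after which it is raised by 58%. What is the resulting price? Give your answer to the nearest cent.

£989.53

Each change multiplies by a factor: 0.445 × 0.649 × 0.835 × 1.58 = 0.3810204365.
£2597.04 × 0.3810204365 = £989.52531440796 ≈ £989.53.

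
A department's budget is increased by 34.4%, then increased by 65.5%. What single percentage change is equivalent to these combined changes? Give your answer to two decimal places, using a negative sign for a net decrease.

The combined multiplier is 1.344 × 1.655 = 2.22432.
That corresponds to an increase of 122.43%.

122.43%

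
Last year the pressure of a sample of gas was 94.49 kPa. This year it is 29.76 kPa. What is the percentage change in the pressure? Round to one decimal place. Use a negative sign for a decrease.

-68.5%

Change: 29.76 − 94.49 = -64.73.
Relative to the original: -64.73 ÷ 94.49 ≈ -68.5%.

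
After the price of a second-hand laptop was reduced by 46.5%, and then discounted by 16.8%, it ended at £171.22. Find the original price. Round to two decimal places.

£384.66

Undoing the 16.8% decrease: £171.22 ÷ 0.832 ≈ £205.793269.
Undoing the 46.5% decrease: £205.793269 ÷ 0.535 ≈ £384.66.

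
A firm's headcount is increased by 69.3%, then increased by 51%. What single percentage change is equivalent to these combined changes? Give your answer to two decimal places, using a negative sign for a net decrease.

The combined multiplier is 1.693 × 1.51 = 2.55643.
That corresponds to an increase of 155.64%.

155.64%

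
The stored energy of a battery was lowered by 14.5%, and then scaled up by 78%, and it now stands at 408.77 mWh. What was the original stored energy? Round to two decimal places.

Undoing the 78% increase: 408.77 ÷ 1.78 ≈ 229.646067.
Undoing the 14.5% decrease: 229.646067 ÷ 0.855 ≈ 268.59 mWh.

268.59 mWh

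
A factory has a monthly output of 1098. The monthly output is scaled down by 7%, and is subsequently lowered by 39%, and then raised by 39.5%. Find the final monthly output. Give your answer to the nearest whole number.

Each change multiplies by a factor: 0.93 × 0.61 × 1.395 = 0.7913835.
1098 × 0.7913835 = 868.939083 ≈ 869.

869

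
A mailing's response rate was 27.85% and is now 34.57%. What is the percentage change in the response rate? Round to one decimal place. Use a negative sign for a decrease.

24.1%

The change is 34.57 − 27.85 = 6.72 percentage points.
Relative to the original 27.85%, that is 6.72 ÷ 27.85 ≈ 24.1%.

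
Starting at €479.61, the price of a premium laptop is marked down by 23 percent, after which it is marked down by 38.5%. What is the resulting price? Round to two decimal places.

€227.12

Each change multiplies by a factor: 0.77 × 0.615 = 0.47355.
€479.61 × 0.47355 = €227.1193155 ≈ €227.12.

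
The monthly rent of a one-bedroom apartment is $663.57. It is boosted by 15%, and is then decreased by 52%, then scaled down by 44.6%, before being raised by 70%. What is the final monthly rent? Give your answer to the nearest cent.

Each change multiplies by a factor: 1.15 × 0.48 × 0.554 × 1.7 = 0.5198736.
$663.57 × 0.5198736 = $344.972524752 ≈ $344.97.

$344.97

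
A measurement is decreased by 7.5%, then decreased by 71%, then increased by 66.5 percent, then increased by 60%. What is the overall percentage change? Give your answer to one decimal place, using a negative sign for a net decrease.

-28.5%

The combined multiplier is 0.925 × 0.29 × 1.665 × 1.6 = 0.714618.
That corresponds to a decrease of 28.5%.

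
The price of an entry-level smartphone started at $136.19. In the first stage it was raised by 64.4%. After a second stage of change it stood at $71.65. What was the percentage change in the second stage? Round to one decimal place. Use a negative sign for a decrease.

-68.0%

After the first stage: $136.19 × 1.644 = $223.89636.
Second-stage multiplier: $71.65 ÷ $223.89636 ≈ 0.32001.
That is a change of -68.0%.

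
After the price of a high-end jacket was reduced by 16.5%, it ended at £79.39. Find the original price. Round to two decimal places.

£95.08

The overall multiplier applied was 0.835.
So the original price was £79.39 ÷ 0.835 ≈ £95.08.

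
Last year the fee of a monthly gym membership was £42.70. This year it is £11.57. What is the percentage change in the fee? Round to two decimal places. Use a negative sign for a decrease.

Change: £11.57 − £42.70 = -£31.13.
Relative to the original: -£31.13 ÷ £42.70 ≈ -72.90%.

-72.90%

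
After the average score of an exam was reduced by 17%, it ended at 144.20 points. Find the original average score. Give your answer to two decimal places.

The overall multiplier applied was 0.83.
So the original average score was 144.20 ÷ 0.83 ≈ 173.73 points.

173.73 points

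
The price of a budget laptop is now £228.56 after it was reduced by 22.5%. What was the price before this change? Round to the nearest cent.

£294.92

The overall multiplier applied was 0.775.
So the original price was £228.56 ÷ 0.775 ≈ £294.92.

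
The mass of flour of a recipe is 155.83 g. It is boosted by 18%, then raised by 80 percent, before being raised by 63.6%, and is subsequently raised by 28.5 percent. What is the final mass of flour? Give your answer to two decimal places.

18% increase: 155.83 × 1.18 = 183.8794.
Apply the 80% increase: 183.8794 × 1.8 = 330.98292.
Apply the 63.6% increase: 330.98292 × 1.636 = 541.48805712.
After the 28.5% increase: 541.48805712 × 1.285 = 695.8121533992 ≈ 695.81.

695.81 g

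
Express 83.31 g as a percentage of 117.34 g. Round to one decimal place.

71.0%

83.31 g ÷ 117.34 g ≈ 71.0%.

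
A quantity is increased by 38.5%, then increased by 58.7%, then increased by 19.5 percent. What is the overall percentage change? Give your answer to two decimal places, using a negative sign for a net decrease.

A 38.5% increase multiplies by 1.385.
Then a 58.7% increase: 1.385 × 1.587 = 2.197995.
Then a 19.5% increase: 2.197995 × 1.195 = 2.626604025.
Overall factor 2.626604025, i.e. 162.66%.

162.66%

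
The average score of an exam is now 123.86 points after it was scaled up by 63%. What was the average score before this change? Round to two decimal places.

The overall multiplier applied was 1.63.
So the original average score was 123.86 ÷ 1.63 ≈ 75.99 points.

75.99 points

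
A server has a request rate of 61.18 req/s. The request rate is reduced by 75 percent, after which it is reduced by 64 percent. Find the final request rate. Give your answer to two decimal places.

Apply the 75% decrease: 61.18 × 0.25 = 15.295.
Apply the 64% decrease: 15.295 × 0.36 = 5.5062 ≈ 5.51.

5.51 req/s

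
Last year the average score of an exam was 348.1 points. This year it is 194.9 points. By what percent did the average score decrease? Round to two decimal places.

Change: 194.9 − 348.1 = -153.2.
Relative to the original: -153.2 ÷ 348.1 ≈ -44.01%.
So the average score decreased by 44.01%.

44.01%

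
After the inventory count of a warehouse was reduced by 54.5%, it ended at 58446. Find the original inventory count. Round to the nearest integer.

The overall multiplier applied was 0.455.
So the original inventory count was 58446 ÷ 0.455 ≈ 128453.

128453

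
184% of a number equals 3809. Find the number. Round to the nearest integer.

3809 ÷ 1.84 ≈ 2070.

2070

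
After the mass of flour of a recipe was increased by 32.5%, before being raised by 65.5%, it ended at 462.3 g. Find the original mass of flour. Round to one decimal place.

Undoing the 65.5% increase: 462.3 ÷ 1.655 ≈ 279.335347.
Undoing the 32.5% increase: 279.335347 ÷ 1.325 ≈ 210.8 g.

210.8 g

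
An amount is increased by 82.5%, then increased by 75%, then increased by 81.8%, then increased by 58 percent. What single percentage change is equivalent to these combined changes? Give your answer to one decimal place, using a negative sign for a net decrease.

817.4%

The combined multiplier is 1.825 × 1.75 × 1.818 × 1.58 = 9.17385525.
That corresponds to an increase of 817.4%.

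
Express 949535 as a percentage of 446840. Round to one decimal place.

212.5%

949535 ÷ 446840 = 212.5%.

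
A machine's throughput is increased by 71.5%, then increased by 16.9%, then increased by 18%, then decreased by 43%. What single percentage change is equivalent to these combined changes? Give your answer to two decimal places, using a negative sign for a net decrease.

34.85%

The combined multiplier is 1.715 × 1.169 × 1.18 × 0.57 = 1.348452021.
That corresponds to an increase of 34.85%.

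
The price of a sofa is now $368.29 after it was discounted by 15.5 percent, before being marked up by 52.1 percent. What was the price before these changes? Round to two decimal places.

Undoing the 52.1% increase: $368.29 ÷ 1.521 ≈ $242.136752.
Undoing the 15.5% decrease: $242.136752 ÷ 0.845 ≈ $286.55.

$286.55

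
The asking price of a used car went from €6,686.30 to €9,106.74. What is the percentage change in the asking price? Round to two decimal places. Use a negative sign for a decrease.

Change: €9,106.74 − €6,686.30 = €2,420.44.
Relative to the original: €2,420.44 ÷ €6,686.30 ≈ 36.20%.

36.20%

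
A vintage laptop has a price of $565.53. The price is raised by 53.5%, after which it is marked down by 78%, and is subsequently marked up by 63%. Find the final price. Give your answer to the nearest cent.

Each change multiplies by a factor: 1.535 × 0.22 × 1.63 = 0.550451.
$565.53 × 0.550451 = $311.29655403 ≈ $311.30.

$311.30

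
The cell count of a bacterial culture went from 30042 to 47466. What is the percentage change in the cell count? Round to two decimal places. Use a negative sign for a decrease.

58.00%

Change: 47466 − 30042 = 17424.
Relative to the original: 17424 ÷ 30042 ≈ 58.00%.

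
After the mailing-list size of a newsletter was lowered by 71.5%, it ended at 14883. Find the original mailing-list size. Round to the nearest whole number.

The overall multiplier applied was 0.285.
So the original mailing-list size was 14883 ÷ 0.285 ≈ 52221.

52221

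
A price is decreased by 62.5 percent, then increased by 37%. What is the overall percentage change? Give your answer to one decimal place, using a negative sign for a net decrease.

-48.6%

A 62.5% decrease multiplies by 0.375.
Then a 37% increase: 0.375 × 1.37 = 0.51375.
Overall factor 0.51375, i.e. -48.6%.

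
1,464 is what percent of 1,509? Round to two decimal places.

1,464 ÷ 1,509 ≈ 97.02%.

97.02%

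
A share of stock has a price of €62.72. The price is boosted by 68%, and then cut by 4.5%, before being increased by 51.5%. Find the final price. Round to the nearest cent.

€152.45

Each change multiplies by a factor: 1.68 × 0.955 × 1.515 = 2.430666.
€62.72 × 2.430666 = €152.45137152 ≈ €152.45.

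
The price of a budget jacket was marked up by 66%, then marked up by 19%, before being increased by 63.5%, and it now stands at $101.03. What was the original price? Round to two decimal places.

The overall multiplier applied was 1.66 × 1.19 × 1.635 = 3.229779.
So the original price was $101.03 ÷ 3.229779 ≈ $31.28.

$31.28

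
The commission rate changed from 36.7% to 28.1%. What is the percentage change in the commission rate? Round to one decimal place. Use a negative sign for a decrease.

The change is 28.1 − 36.7 = -8.6 percentage points.
Relative to the original 36.7%, that is -8.6 ÷ 36.7 ≈ -23.4%.

-23.4%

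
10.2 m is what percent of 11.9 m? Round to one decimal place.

85.7%

10.2 m ÷ 11.9 m ≈ 85.7%.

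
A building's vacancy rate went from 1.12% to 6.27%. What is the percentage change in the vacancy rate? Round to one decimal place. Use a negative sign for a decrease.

The change is 6.27 − 1.12 = 5.15 percentage points.
Relative to the original 1.12%, that is 5.15 ÷ 1.12 ≈ 459.8%.

459.8%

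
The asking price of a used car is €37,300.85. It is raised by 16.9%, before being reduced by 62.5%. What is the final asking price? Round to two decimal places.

Apply the 16.9% increase: €37,300.85 × 1.169 = €43604.69365.
62.5% decrease: €43604.69365 × 0.375 = €16351.76011875 ≈ €16,351.76.

€16,351.76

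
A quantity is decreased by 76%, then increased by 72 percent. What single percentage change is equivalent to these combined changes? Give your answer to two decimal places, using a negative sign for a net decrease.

The combined multiplier is 0.24 × 1.72 = 0.4128.
That corresponds to a decrease of 58.72%.

-58.72%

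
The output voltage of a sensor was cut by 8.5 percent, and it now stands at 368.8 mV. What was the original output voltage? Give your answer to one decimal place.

403.1 mV

The overall multiplier applied was 0.915.
So the original output voltage was 368.8 ÷ 0.915 ≈ 403.1 mV.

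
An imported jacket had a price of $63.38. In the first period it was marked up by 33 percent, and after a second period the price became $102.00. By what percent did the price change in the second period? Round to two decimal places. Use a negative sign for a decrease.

21.00%

After the first period: $63.38 × 1.33 = $84.2954.
Second-period multiplier: $102.00 ÷ $84.2954 ≈ 1.21003.
That is a change of 21.00%.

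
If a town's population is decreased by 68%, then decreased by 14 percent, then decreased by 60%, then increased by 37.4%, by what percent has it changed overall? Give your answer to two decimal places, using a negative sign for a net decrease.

The combined multiplier is 0.32 × 0.86 × 0.4 × 1.374 = 0.15124992.
That corresponds to a decrease of 84.88%.

-84.88%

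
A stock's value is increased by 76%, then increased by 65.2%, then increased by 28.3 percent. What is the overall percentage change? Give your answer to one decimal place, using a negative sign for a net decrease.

The combined multiplier is 1.76 × 1.652 × 1.283 = 3.73034816.
That corresponds to an increase of 273.0%.

273.0%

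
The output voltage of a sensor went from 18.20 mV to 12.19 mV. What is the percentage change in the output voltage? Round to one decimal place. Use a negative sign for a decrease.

Change: 12.19 − 18.20 = -6.01.
Relative to the original: -6.01 ÷ 18.20 ≈ -33.0%.

-33.0%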